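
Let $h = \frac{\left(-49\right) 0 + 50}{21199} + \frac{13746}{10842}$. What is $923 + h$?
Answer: $\frac{35405642598}{38306593} \approx 924.27$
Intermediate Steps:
$h = \frac{48657259}{38306593}$ ($h = \left(0 + 50\right) \frac{1}{21199} + 13746 \cdot \frac{1}{10842} = 50 \cdot \frac{1}{21199} + \frac{2291}{1807} = \frac{50}{21199} + \frac{2291}{1807} = \frac{48657259}{38306593} \approx 1.2702$)
$923 + h = 923 + \frac{48657259}{38306593} = \frac{35405642598}{38306593}$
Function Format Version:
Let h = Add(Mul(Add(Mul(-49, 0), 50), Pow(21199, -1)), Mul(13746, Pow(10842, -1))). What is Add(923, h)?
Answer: Rational(35405642598, 38306593) ≈ 924.27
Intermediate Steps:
h = Rational(48657259, 38306593) (h = Add(Mul(Add(0, 50), Rational(1, 21199)), Mul(13746, Rational(1, 10842))) = Add(Mul(50, Rational(1, 21199)), Rational(2291, 1807)) = Add(Rational(50, 21199), Rational(2291, 1807)) = Rational(48657259, 38306593) ≈ 1.2702)
Add(923, h) = Add(923, Rational(48657259, 38306593)) = Rational(35405642598, 38306593)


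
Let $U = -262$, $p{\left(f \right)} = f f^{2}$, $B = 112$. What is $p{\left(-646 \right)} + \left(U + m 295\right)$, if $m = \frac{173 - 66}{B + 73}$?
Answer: $- \frac{9974690413}{37} \approx -2.6959 \cdot 10^{8}$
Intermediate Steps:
$p{\left(f \right)} = f^{3}$
$m = \frac{107}{185}$ ($m = \frac{173 - 66}{112 + 73} = \frac{107}{185} \approx 0.57838$)
$p{\left(-646 \right)} + \left(U + m 295\right) = \left(-646\right)^{3} + \left(-262 + \frac{107}{185} \cdot 295\right) = -269586136 + \left(-262 + \frac{6313}{37}\right) = -269586136 - \frac{3381}{37} = - \frac{9974690413}{37}$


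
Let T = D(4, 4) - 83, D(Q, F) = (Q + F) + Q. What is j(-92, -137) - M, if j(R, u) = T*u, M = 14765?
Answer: -5038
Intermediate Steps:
D(Q, F) = F + 2*Q (D(Q, F) = (F + Q) + Q = F + 2*Q)
T = -71 (T = (4 + 2*4) - 83 = (4 + 8) - 83 = 12 - 83 = -71)
j(R, u) = -71*u
j(-92, -137) - M = -71*(-137) - 1*14765 = 9727 - 14765 = -5038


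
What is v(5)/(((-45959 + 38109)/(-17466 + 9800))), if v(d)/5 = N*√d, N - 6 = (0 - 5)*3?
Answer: -34497*√5/785 ≈ -98.265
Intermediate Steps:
N = -9 (N = 6 + (0 - 5)*3 = 6 - 5*3 = 6 - 15 = -9)
v(d) = -45*√d (v(d) = 5*(-9*√d) = -45*√d)
v(5)/(((-45959 + 38109)/(-17466 + 9800))) = (-45*√5)/(((-45959 + 38109)/(-17466 + 9800))) = (-45*√5)/((-7850/(-7666))) = (-45*√5)/((-7850*(-1/7666))) = (-45*√5)/(3925/3833) = -45*√5*(3833/3925) = -34497*√5/785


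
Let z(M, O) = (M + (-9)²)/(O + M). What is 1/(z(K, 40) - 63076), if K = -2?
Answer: -38/2396809 ≈ -1.5854e-5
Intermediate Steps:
z(M, O) = (81 + M)/(M + O) (z(M, O) = (M + 81)/(M + O) = (81 + M)/(M + O))
1/(z(K, 40) - 63076) = 1/((81 - 2)/(-2 + 40) - 63076) = 1/(79/38 - 63076) = 1/(-2396809/38) = -38/2396809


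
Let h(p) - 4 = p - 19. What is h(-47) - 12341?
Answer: -12403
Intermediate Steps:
h(p) = -15 + p (h(p) = 4 + (p - 19) = 4 + (-19 + p) = -15 + p)
h(-47) - 12341 = (-15 - 47) - 12341 = -62 - 12341 = -12403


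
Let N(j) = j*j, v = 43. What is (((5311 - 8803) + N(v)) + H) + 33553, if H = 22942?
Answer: 54852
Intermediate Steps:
N(j) = j**2
(((5311 - 8803) + N(v)) + H) + 33553 = (((5311 - 8803) + 43**2) + 22942) + 33553 = ((-3492 + 1849) + 22942) + 33553 = (-1643 + 22942) + 33553 = 21299 + 33553 = 54852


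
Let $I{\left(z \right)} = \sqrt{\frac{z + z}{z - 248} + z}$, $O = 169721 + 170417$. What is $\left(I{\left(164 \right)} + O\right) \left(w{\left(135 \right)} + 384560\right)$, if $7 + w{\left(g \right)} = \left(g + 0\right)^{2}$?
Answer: $137000103364 + \frac{16513898 \sqrt{42}}{21} \approx 1.3701 \cdot 10^{11}$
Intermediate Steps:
$O = 340138$
$w{\left(g \right)} = -7 + g^{2}$ ($w{\left(g \right)} = -7 + \left(g + 0\right)^{2} = -7 + g^{2}$)
$I{\left(z \right)} = \sqrt{z + \frac{2 z}{-248 + z}}$ ($I{\left(z \right)} = \sqrt{\frac{2 z}{-248 + z} + z} = \sqrt{z + \frac{2 z}{-248 + z}}$)
$\left(I{\left(164 \right)} + O\right) \left(w{\left(135 \right)} + 384560\right) = \left(\sqrt{\frac{164 \left(-246 + 164\right)}{-248 + 164}} + 340138\right) \left(\left(-7 + 135^{2}\right) + 384560\right) = \left(\sqrt{164 \frac{1}{-84} \left(-82\right)} + 340138\right) \left(\left(-7 + 18225\right) + 384560\right) = \left(\sqrt{164 \left(- \frac{1}{84}\right) \left(-82\right)} + 340138\right) \left(18218 + 384560\right) = \left(\sqrt{\frac{3362}{21}} + 340138\right) 402778 = \left(\frac{41 \sqrt{42}}{21} + 340138\right) 402778 = \left(340138 + \frac{41 \sqrt{42}}{21}\right) 402778 = 137000103364 + \frac{16513898 \sqrt{42}}{21}$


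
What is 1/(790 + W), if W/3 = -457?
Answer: -1/581 ≈ -0.0017212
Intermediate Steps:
W = -1371 (W = 3*(-457) = -1371)
1/(790 + W) = 1/(790 - 1371) = 1/(-581) = -1/581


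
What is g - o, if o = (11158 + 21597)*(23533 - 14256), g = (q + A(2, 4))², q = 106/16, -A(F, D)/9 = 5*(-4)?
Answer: -19445331591/64 ≈ -3.0383e+8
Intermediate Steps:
A(F, D) = 180 (A(F, D) = -45*(-4) = -9*(-20) = 180)
q = 53/8 (q = 106*(1/16) = 53/8 ≈ 6.6250)
g = 2229049/64 (g = (53/8 + 180)² = (1493/8)² = 2229049/64 ≈ 34829.)
o = 303868135 (o = 32755*9277 = 303868135)
g - o = 2229049/64 - 1*303868135 = 2229049/64 - 303868135 = -19445331591/64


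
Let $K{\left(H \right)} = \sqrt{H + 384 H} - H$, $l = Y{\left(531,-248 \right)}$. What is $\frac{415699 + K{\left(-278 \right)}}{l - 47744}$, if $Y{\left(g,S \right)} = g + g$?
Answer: $- \frac{415977}{46682} - \frac{i \sqrt{107030}}{46682} \approx -8.9109 - 0.0070082 i$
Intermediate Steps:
$Y{\left(g,S \right)} = 2 g$
$l = 1062$ ($l = 2 \cdot 531 = 1062$)
$K{\left(H \right)} = - H + \sqrt{385} \sqrt{H}$ ($K{\left(H \right)} = \sqrt{385 H} - H = \sqrt{385} \sqrt{H} - H = - H + \sqrt{385} \sqrt{H}$)
$\frac{415699 + K{\left(-278 \right)}}{l - 47744} = \frac{415699 + \left(\left(-1\right) \left(-278\right) + \sqrt{385} \sqrt{-278}\right)}{1062 - 47744} = \frac{415699 + \left(278 + \sqrt{385} i \sqrt{278}\right)}{-46682} = \left(415699 + \left(278 + i \sqrt{107030}\right)\right) \left(- \frac{1}{46682}\right) = \left(415977 + i \sqrt{107030}\right) \left(- \frac{1}{46682}\right) = - \frac{415977}{46682} - \frac{i \sqrt{107030}}{46682}$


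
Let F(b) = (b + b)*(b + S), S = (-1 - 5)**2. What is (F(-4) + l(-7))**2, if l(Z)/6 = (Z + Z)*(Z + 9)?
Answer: 179776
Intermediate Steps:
l(Z) = 12*Z*(9 + Z) (l(Z) = 6*((Z + Z)*(Z + 9)) = 6*((2*Z)*(9 + Z)) = 6*(2*Z*(9 + Z)) = 12*Z*(9 + Z))
S = 36 (S = (-6)**2 = 36)
F(b) = 2*b*(36 + b) (F(b) = (b + b)*(b + 36) = (2*b)*(36 + b) = 2*b*(36 + b))
(F(-4) + l(-7))**2 = (2*(-4)*(36 - 4) + 12*(-7)*(9 - 7))**2 = (2*(-4)*32 + 12*(-7)*2)**2 = (-256 - 168)**2 = (-424)**2 = 179776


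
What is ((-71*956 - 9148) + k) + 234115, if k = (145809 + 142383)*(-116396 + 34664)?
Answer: -23554351453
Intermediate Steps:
k = -23554508544 (k = 288192*(-81732) = -23554508544)
((-71*956 - 9148) + k) + 234115 = ((-71*956 - 9148) - 23554508544) + 234115 = ((-67876 - 9148) - 23554508544) + 234115 = (-77024 - 23554508544) + 234115 = -23554585568 + 234115 = -23554351453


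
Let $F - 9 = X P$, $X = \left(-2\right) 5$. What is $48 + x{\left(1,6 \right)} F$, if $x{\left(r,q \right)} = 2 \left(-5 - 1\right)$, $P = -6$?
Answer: $-780$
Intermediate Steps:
$X = -10$
$x{\left(r,q \right)} = -12$ ($x{\left(r,q \right)} = 2 \left(-6\right) = -12$)
$F = 69$ ($F = 9 - -60 = 9 + 60 = 69$)
$48 + x{\left(1,6 \right)} F = 48 - 828 = -780$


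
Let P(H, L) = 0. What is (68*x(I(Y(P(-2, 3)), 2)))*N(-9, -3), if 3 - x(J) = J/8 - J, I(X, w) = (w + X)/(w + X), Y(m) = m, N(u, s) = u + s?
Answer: -3162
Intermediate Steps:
N(u, s) = s + u
I(X, w) = 1 (I(X, w) = (X + w)/(X + w) = 1)
x(J) = 3 + 7*J/8 (x(J) = 3 - (J/8 - J) = 3 - (-7)*J/8 = 3 + 7*J/8)
(68*x(I(Y(P(-2, 3)), 2)))*N(-9, -3) = (68*(3 + (7/8)*1))*(-3 - 9) = (68*(3 + 7/8))*(-12) = (68*(31/8))*(-12) = (527/2)*(-12) = -3162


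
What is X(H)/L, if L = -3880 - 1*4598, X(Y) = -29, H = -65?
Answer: 29/8478 ≈ 0.0034206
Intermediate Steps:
L = -8478 (L = -3880 - 4598 = -8478)
X(H)/L = -29/(-8478) = -29*(-1/8478) = 29/8478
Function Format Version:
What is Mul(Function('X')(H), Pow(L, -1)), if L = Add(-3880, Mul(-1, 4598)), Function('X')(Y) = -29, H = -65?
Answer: Rational(29, 8478) ≈ 0.0034206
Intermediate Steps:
L = -8478 (L = Add(-3880, -4598) = -8478)
Mul(Function('X')(H), Pow(L, -1)) = Mul(-29, Pow(-8478, -1)) = Mul(-29, Rational(-1, 8478)) = Rational(29, 8478)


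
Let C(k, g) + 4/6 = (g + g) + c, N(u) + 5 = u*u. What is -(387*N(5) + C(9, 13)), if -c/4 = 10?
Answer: -23176/3 ≈ -7725.3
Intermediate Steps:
c = -40 (c = -4*10 = -40)
N(u) = -5 + u**2 (N(u) = -5 + u*u = -5 + u**2)
C(k, g) = -122/3 + 2*g (C(k, g) = -2/3 + ((g + g) - 40) = -2/3 + (2*g - 40) = -2/3 + (-40 + 2*g) = -122/3 + 2*g)
-(387*N(5) + C(9, 13)) = -(387*(-5 + 5**2) + (-122/3 + 2*13)) = -(387*(-5 + 25) + (-122/3 + 26)) = -(387*20 - 44/3) = -(7740 - 44/3) = -1*23176/3 = -23176/3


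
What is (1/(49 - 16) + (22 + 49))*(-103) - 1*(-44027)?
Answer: 1211459/33 ≈ 36711.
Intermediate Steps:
(1/(49 - 16) + (22 + 49))*(-103) - 1*(-44027) = (1/33 + 71)*(-103) + 44027 = (2344/33)*(-103) + 44027 = -241432/33 + 44027 = 1211459/33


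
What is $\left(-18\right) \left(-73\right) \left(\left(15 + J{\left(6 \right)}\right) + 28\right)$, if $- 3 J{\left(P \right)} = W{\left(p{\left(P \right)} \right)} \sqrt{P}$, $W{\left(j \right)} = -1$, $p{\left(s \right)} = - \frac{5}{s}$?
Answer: $56502 + 438 \sqrt{6} \approx 57575.0$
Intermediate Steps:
$J{\left(P \right)} = \frac{\sqrt{P}}{3}$ ($J{\left(P \right)} = - \frac{\left(-1\right) \sqrt{P}}{3} = \frac{\sqrt{P}}{3}$)
$\left(-18\right) \left(-73\right) \left(\left(15 + J{\left(6 \right)}\right) + 28\right) = \left(-18\right) \left(-73\right) \left(\left(15 + \frac{\sqrt{6}}{3}\right) + 28\right) = 1314 \left(43 + \frac{\sqrt{6}}{3}\right) = 56502 + 438 \sqrt{6}$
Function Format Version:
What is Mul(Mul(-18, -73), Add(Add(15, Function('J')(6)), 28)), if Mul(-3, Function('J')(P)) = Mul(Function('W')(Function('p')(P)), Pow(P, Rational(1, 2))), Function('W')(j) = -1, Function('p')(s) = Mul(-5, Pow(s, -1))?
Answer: Add(56502, Mul(438, Pow(6, Rational(1, 2)))) ≈ 57575.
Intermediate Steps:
Function('J')(P) = Mul(Rational(1, 3), Pow(P, Rational(1, 2))) (Function('J')(P) = Mul(Rational(-1, 3), Mul(-1, Pow(P, Rational(1, 2)))) = Mul(Rational(1, 3), Pow(P, Rational(1, 2))))
Mul(Mul(-18, -73), Add(Add(15, Function('J')(6)), 28)) = Mul(Mul(-18, -73), Add(Add(15, Mul(Rational(1, 3), Pow(6, Rational(1, 2)))), 28)) = Mul(1314, Add(43, Mul(Rational(1, 3), Pow(6, Rational(1, 2))))) = Add(56502, Mul(438, Pow(6, Rational(1, 2))))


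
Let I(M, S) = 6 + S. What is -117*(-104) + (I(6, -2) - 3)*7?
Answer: 12175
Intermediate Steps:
-117*(-104) + (I(6, -2) - 3)*7 = -117*(-104) + ((6 - 2) - 3)*7 = 12168 + (4 - 3)*7 = 12168 + 1*7 = 12168 + 7 = 12175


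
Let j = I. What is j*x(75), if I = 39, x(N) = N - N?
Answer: 0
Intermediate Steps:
x(N) = 0
j = 39
j*x(75) = 39*0 = 0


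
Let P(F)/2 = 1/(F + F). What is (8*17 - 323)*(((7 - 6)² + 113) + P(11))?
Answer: -21335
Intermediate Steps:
P(F) = 1/F (P(F) = 2/(F + F) = 2/((2*F)) = 2*(1/(2*F)) = 1/F)
(8*17 - 323)*(((7 - 6)² + 113) + P(11)) = (8*17 - 323)*(((7 - 6)² + 113) + 1/11) = (136 - 323)*((1² + 113) + 1/11) = -187*((1 + 113) + 1/11) = -187*(114 + 1/11) = -187*1255/11 = -21335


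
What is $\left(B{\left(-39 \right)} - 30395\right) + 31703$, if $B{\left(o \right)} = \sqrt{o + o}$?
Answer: $1308 + i \sqrt{78} \approx 1308.0 + 8.8318 i$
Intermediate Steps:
$B{\left(o \right)} = \sqrt{2} \sqrt{o}$ ($B{\left(o \right)} = \sqrt{2 o} = \sqrt{2} \sqrt{o}$)
$\left(B{\left(-39 \right)} - 30395\right) + 31703 = \left(\sqrt{2} \sqrt{-39} - 30395\right) + 31703 = \left(\sqrt{2} i \sqrt{39} - 30395\right) + 31703 = \left(i \sqrt{78} - 30395\right) + 31703 = \left(-30395 + i \sqrt{78}\right) + 31703 = 1308 + i \sqrt{78}$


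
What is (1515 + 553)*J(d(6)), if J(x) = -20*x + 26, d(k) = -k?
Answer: 301928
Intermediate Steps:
J(x) = 26 - 20*x
(1515 + 553)*J(d(6)) = (1515 + 553)*(26 - (-20)*6) = 2068*(26 - 20*(-6)) = 2068*(26 + 120) = 2068*146 = 301928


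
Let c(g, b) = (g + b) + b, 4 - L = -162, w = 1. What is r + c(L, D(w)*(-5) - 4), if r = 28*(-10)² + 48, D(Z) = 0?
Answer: 3006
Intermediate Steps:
L = 166 (L = 4 - 1*(-162) = 4 + 162 = 166)
c(g, b) = g + 2*b (c(g, b) = (b + g) + b = g + 2*b)
r = 2848 (r = 28*100 + 48 = 2800 + 48 = 2848)
r + c(L, D(w)*(-5) - 4) = 2848 + (166 + 2*(0*(-5) - 4)) = 2848 + (166 + 2*(0 - 4)) = 2848 + (166 + 2*(-4)) = 2848 + (166 - 8) = 2848 + 158 = 3006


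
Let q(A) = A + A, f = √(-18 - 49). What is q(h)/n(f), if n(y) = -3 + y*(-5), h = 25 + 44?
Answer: -207/842 + 345*I*√67/842 ≈ -0.24584 + 3.3539*I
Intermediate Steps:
h = 69
f = I*√67 (f = √(-67) = I*√67 ≈ 8.1853*I)
n(y) = -3 - 5*y
q(A) = 2*A
q(h)/n(f) = (2*69)/(-3 - 5*I*√67) = 138/(-3 - 5*I*√67)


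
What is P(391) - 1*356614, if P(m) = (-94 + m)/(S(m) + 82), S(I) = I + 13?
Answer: -6419041/18 ≈ -3.5661e+5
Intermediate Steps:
S(I) = 13 + I
P(m) = (-94 + m)/(95 + m) (P(m) = (-94 + m)/((13 + m) + 82) = (-94 + m)/(95 + m))
P(391) - 1*356614 = (-94 + 391)/(95 + 391) - 1*356614 = 297/486 - 356614 = (1/486)*297 - 356614 = 11/18 - 356614 = -6419041/18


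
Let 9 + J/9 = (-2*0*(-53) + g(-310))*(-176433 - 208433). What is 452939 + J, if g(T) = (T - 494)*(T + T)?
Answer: -1726631580262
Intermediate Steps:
g(T) = 2*T*(-494 + T) (g(T) = (-494 + T)*(2*T) = 2*T*(-494 + T))
J = -1726632033201 (J = -81 + 9*((-2*0*(-53) + 2*(-310)*(-494 - 310))*(-176433 - 208433)) = -81 + 9*((0*(-53) + 2*(-310)*(-804))*(-384866)) = -81 + 9*((0 + 498480)*(-384866)) = -81 + 9*(498480*(-384866)) = -81 + 9*(-191848003680) = -81 - 1726632033120 = -1726632033201)
452939 + J = 452939 - 1726632033201 = -1726631580262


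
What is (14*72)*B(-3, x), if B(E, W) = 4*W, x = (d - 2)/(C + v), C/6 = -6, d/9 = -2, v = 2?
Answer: 40320/17 ≈ 2371.8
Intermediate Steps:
d = -18 (d = 9*(-2) = -18)
C = -36 (C = 6*(-6) = -36)
x = 10/17 (x = (-18 - 2)/(-36 + 2) = -20/(-34) = -20*(-1/34) = 10/17 ≈ 0.58823)
(14*72)*B(-3, x) = (14*72)*(4*(10/17)) = 1008*(40/17) = 40320/17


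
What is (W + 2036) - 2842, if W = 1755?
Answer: 949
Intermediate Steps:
(W + 2036) - 2842 = (1755 + 2036) - 2842 = 3791 - 2842 = 949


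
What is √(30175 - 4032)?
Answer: √26143 ≈ 161.69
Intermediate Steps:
√(30175 - 4032) = √26143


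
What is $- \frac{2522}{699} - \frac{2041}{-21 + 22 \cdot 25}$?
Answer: $- \frac{2760797}{369771} \approx -7.4662$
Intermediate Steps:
$- \frac{2522}{699} - \frac{2041}{-21 + 22 \cdot 25} = \left(-2522\right) \frac{1}{699} - \frac{2041}{-21 + 550} = - \frac{2522}{699} - \frac{2041}{529} = - \frac{2760797}{369771}$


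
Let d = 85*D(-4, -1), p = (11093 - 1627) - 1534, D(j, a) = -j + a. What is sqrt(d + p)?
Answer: sqrt(8187) ≈ 90.482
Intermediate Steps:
D(j, a) = a - j
p = 7932 (p = 9466 - 1534 = 7932)
d = 255 (d = 85*(-1 - 1*(-4)) = 85*(-1 + 4) = 85*3 = 255)
sqrt(d + p) = sqrt(255 + 7932) = sqrt(8187)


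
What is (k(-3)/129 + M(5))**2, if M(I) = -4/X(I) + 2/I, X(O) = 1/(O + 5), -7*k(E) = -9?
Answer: 3550133889/2265025 ≈ 1567.4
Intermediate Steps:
k(E) = 9/7 (k(E) = -1/7*(-9) = 9/7)
X(O) = 1/(5 + O)
M(I) = -20 - 4*I + 2/I (M(I) = -(20 + 4*I) + 2/I = -4*(5 + I) + 2/I = (-20 - 4*I) + 2/I = -20 - 4*I + 2/I)
(k(-3)/129 + M(5))**2 = ((9/7)/129 + (-20 - 4*5 + 2/5))**2 = ((9/7)*(1/129) + (-20 - 20 + 2*(1/5)))**2 = (3/301 + (-20 - 20 + 2/5))**2 = (3/301 - 198/5)**2 = (-59583/1505)**2 = 3550133889/2265025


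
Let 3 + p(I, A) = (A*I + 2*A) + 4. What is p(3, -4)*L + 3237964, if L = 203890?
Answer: -635946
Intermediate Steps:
p(I, A) = 1 + 2*A + A*I (p(I, A) = -3 + ((A*I + 2*A) + 4) = -3 + ((2*A + A*I) + 4) = -3 + (4 + 2*A + A*I) = 1 + 2*A + A*I)
p(3, -4)*L + 3237964 = (1 + 2*(-4) - 4*3)*203890 + 3237964 = (1 - 8 - 12)*203890 + 3237964 = -19*203890 + 3237964 = -3873910 + 3237964 = -635946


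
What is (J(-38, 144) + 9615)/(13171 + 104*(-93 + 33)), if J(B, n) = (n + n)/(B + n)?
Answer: 509739/367343 ≈ 1.3876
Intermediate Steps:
J(B, n) = 2*n/(B + n) (J(B, n) = (2*n)/(B + n) = 2*n/(B + n))
(J(-38, 144) + 9615)/(13171 + 104*(-93 + 33)) = (2*144/(-38 + 144) + 9615)/(13171 + 104*(-93 + 33)) = (2*144/106 + 9615)/(13171 + 104*(-60)) = (2*144*(1/106) + 9615)/(13171 - 6240) = (144/53 + 9615)/6931 = (509739/53)*(1/6931) = 509739/367343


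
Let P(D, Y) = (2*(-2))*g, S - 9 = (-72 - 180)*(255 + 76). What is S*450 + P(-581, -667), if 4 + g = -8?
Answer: -37531302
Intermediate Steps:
g = -12 (g = -4 - 8 = -12)
S = -83403 (S = 9 + (-72 - 180)*(255 + 76) = 9 - 252*331 = 9 - 83412 = -83403)
P(D, Y) = 48 (P(D, Y) = (2*(-2))*(-12) = -4*(-12) = 48)
S*450 + P(-581, -667) = -83403*450 + 48 = -37531350 + 48 = -37531302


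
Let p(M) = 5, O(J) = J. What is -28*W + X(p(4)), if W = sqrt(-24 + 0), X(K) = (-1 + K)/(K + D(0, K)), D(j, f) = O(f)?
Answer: 2/5 - 56*I*sqrt(6) ≈ 0.4 - 137.17*I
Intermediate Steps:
D(j, f) = f
X(K) = (-1 + K)/(2*K) (X(K) = (-1 + K)/(K + K) = (-1 + K)/((2*K)) = (-1 + K)*(1/(2*K)) = (-1 + K)/(2*K))
W = 2*I*sqrt(6) (W = sqrt(-24) = 2*I*sqrt(6) ≈ 4.899*I)
-28*W + X(p(4)) = -56*I*sqrt(6) + (1/2)*(-1 + 5)/5 = -56*I*sqrt(6) + (1/2)*(1/5)*4 = -56*I*sqrt(6) + 2/5 = 2/5 - 56*I*sqrt(6)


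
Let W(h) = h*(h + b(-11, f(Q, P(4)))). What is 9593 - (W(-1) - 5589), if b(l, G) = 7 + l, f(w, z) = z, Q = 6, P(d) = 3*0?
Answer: 15177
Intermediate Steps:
P(d) = 0
W(h) = h*(-4 + h) (W(h) = h*(h + (7 - 11)) = h*(h - 4) = h*(-4 + h))
9593 - (W(-1) - 5589) = 9593 - (-(-4 - 1) - 5589) = 9593 - (-1*(-5) - 5589) = 9593 - (5 - 5589) = 9593 - 1*(-5584) = 9593 + 5584 = 15177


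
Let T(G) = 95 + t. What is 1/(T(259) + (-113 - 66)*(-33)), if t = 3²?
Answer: 1/6011 ≈ 0.00016636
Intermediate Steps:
t = 9
T(G) = 104 (T(G) = 95 + 9 = 104)
1/(T(259) + (-113 - 66)*(-33)) = 1/(104 + (-113 - 66)*(-33)) = 1/(104 - 179*(-33)) = 1/(104 + 5907) = 1/6011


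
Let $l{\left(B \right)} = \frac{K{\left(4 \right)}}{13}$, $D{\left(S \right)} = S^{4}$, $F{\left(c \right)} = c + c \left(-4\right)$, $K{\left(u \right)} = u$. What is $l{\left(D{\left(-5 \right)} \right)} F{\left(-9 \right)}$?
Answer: $\frac{108}{13} \approx 8.3077$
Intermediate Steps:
$F{\left(c \right)} = - 3 c$ ($F{\left(c \right)} = c - 4 c = - 3 c$)
$l{\left(B \right)} = \frac{4}{13}$
$l{\left(D{\left(-5 \right)} \right)} F{\left(-9 \right)} = \frac{4 \left(\left(-3\right) \left(-9\right)\right)}{13} = \frac{4}{13} \cdot 27 = \frac{108}{13}$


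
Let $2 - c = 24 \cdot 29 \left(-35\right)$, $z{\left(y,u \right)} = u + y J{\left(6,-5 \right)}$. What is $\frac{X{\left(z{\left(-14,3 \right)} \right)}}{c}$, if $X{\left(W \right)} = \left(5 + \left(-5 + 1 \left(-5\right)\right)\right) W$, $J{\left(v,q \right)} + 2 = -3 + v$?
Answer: $\frac{55}{24362} \approx 0.0022576$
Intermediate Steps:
$J{\left(v,q \right)} = -5 + v$ ($J{\left(v,q \right)} = -2 + \left(-3 + v\right) = -5 + v$)
$z{\left(y,u \right)} = u + y$ ($z{\left(y,u \right)} = u + y \left(-5 + 6\right) = u + y 1 = u + y$)
$c = 24362$ ($c = 2 - 24 \cdot 29 \left(-35\right) = 2 - 696 \left(-35\right) = 2 - -24360 = 2 + 24360 = 24362$)
$X{\left(W \right)} = - 5 W$ ($X{\left(W \right)} = \left(5 - 10\right) W = - 5 W$)
$\frac{X{\left(z{\left(-14,3 \right)} \right)}}{c} = \frac{\left(-5\right) \left(3 - 14\right)}{24362} = \left(-5\right) \left(-11\right) \frac{1}{24362} = 55 \cdot \frac{1}{24362} = \frac{55}{24362}$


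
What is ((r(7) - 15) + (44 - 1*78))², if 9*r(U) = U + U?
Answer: 182329/81 ≈ 2251.0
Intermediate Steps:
r(U) = 2*U/9 (r(U) = (U + U)/9 = (2*U)/9 = 2*U/9)
((r(7) - 15) + (44 - 1*78))² = (((2/9)*7 - 15) + (44 - 1*78))² = ((14/9 - 15) + (44 - 78))² = (-121/9 - 34)² = (-427/9)² = 182329/81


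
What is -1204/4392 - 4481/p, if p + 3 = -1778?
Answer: 4384057/1955538 ≈ 2.2419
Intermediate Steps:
p = -1781 (p = -3 - 1778 = -1781)
-1204/4392 - 4481/p = -1204/4392 - 4481/(-1781) = -1204*1/4392 - 4481*(-1/1781) = -301/1098 + 4481/1781 = 4384057/1955538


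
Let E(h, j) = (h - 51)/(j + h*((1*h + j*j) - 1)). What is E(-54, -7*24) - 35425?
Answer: -17963946615/507098 ≈ -35425.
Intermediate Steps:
E(h, j) = (-51 + h)/(j + h*(-1 + h + j²)) (E(h, j) = (-51 + h)/(j + h*((h + j²) - 1)) = (-51 + h)/(j + h*(-1 + h + j²)))
E(-54, -7*24) - 35425 = (-51 - 54)/(-7*24 + (-54)² - 1*(-54) - 54*(-7*24)²) - 35425 = -105/(-168 + 2916 + 54 - 54*(-168)²) - 35425 = -105/(-168 + 2916 + 54 - 54*28224) - 35425 = -105/(-168 + 2916 + 54 - 1524096) - 35425 = -105/(-1521294) - 35425 = -1/1521294*(-105) - 35425 = 35/507098 - 35425 = -17963946615/507098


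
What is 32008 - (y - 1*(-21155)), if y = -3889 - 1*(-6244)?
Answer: 8498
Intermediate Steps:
y = 2355 (y = -3889 + 6244 = 2355)
32008 - (y - 1*(-21155)) = 32008 - (2355 - 1*(-21155)) = 32008 - (2355 + 21155) = 32008 - 1*23510 = 32008 - 23510 = 8498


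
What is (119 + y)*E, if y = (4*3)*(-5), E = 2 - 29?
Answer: -1593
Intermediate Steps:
E = -27
y = -60 (y = 12*(-5) = -60)
(119 + y)*E = (119 - 60)*(-27) = 59*(-27) = -1593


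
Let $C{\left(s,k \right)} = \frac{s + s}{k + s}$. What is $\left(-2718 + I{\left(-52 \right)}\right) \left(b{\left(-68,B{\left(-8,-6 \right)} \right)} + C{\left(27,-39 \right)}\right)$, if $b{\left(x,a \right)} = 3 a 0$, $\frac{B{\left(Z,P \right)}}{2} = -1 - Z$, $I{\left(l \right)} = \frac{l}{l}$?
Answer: $\frac{24453}{2} \approx 12227.0$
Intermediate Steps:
$I{\left(l \right)} = 1$
$B{\left(Z,P \right)} = -2 - 2 Z$ ($B{\left(Z,P \right)} = 2 \left(-1 - Z\right) = -2 - 2 Z$)
$b{\left(x,a \right)} = 0$
$C{\left(s,k \right)} = \frac{2 s}{k + s}$
$\left(-2718 + I{\left(-52 \right)}\right) \left(b{\left(-68,B{\left(-8,-6 \right)} \right)} + C{\left(27,-39 \right)}\right) = \left(-2718 + 1\right) \left(0 + 2 \cdot 27 \frac{1}{-39 + 27}\right) = - 2717 \left(0 + 2 \cdot 27 \frac{1}{-12}\right) = - 2717 \left(0 + 2 \cdot 27 \left(- \frac{1}{12}\right)\right) = - 2717 \left(0 - \frac{9}{2}\right) = \left(-2717\right) \left(- \frac{9}{2}\right) = \frac{24453}{2}$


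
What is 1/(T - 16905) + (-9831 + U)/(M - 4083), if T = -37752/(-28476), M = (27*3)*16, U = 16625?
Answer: -272530388237/111793311753 ≈ -2.4378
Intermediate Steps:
M = 1296 (M = 81*16 = 1296)
T = 3146/2373 (T = -37752*(-1/28476) = 3146/2373 ≈ 1.3257)
1/(T - 16905) + (-9831 + U)/(M - 4083) = 1/(3146/2373 - 16905) + (-9831 + 16625)/(1296 - 4083) = 1/(-40112419/2373) + 6794/(-2787) = -2373/40112419 + 6794*(-1/2787) = -2373/40112419 - 6794/2787 = -272530388237/111793311753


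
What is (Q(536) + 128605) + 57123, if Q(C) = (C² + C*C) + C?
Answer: 760856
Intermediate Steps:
Q(C) = C + 2*C² (Q(C) = (C² + C²) + C = 2*C² + C = C + 2*C²)
(Q(536) + 128605) + 57123 = (536*(1 + 2*536) + 128605) + 57123 = (536*(1 + 1072) + 128605) + 57123 = (536*1073 + 128605) + 57123 = (575128 + 128605) + 57123 = 703733 + 57123 = 760856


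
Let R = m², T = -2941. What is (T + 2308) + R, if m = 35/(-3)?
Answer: -4472/9 ≈ -496.89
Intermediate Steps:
m = -35/3 (m = 35*(-⅓) = -35/3 ≈ -11.667)
R = 1225/9 (R = (-35/3)² = 1225/9 ≈ 136.11)
(T + 2308) + R = (-2941 + 2308) + 1225/9 = -633 + 1225/9 = -4472/9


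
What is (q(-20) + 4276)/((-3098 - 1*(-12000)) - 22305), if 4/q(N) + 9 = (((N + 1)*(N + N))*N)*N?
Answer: -1299865520/4074391373 ≈ -0.31903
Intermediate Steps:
q(N) = 4/(-9 + 2*N**3*(1 + N)) (q(N) = 4/(-9 + (((N + 1)*(N + N))*N)*N) = 4/(-9 + (((1 + N)*(2*N))*N)*N) = 4/(-9 + ((2*N*(1 + N))*N)*N) = 4/(-9 + (2*N**2*(1 + N))*N) = 4/(-9 + 2*N**3*(1 + N)))
(q(-20) + 4276)/((-3098 - 1*(-12000)) - 22305) = (4/(-9 + 2*(-20)**3 + 2*(-20)**4) + 4276)/((-3098 - 1*(-12000)) - 22305) = (4/(-9 + 2*(-8000) + 2*160000) + 4276)/((-3098 + 12000) - 22305) = (4/(-9 - 16000 + 320000) + 4276)/(8902 - 22305) = (4/303991 + 4276)/(-13403) = (4*(1/303991) + 4276)*(-1/13403) = (4/303991 + 4276)*(-1/13403) = (1299865520/303991)*(-1/13403) = -1299865520/4074391373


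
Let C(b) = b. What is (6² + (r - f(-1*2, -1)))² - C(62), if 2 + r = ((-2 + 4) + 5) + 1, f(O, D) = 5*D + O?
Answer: 2339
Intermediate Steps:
f(O, D) = O + 5*D
r = 6 (r = -2 + (((-2 + 4) + 5) + 1) = -2 + ((2 + 5) + 1) = -2 + (7 + 1) = -2 + 8 = 6)
(6² + (r - f(-1*2, -1)))² - C(62) = (6² + (6 - (-1*2 + 5*(-1))))² - 1*62 = (36 + (6 - (-2 - 5)))² - 62 = (36 + (6 - 1*(-7)))² - 62 = (36 + (6 + 7))² - 62 = (36 + 13)² - 62 = 49² - 62 = 2401 - 62 = 2339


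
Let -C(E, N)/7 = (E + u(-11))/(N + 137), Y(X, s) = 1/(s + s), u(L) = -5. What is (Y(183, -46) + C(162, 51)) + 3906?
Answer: 4216055/1081 ≈ 3900.1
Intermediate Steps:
Y(X, s) = 1/(2*s)
C(E, N) = -7*(-5 + E)/(137 + N) (C(E, N) = -7*(E - 5)/(N + 137) = -7*(-5 + E)/(137 + N))
(Y(183, -46) + C(162, 51)) + 3906 = ((1/2)/(-46) + 7*(5 - 1*162)/(137 + 51)) + 3906 = ((1/2)*(-1/46) + 7*(5 - 162)/188) + 3906 = (-1/92 + 7*(1/188)*(-157)) + 3906 = (-1/92 - 1099/188) + 3906 = -6331/1081 + 3906 = 4216055/1081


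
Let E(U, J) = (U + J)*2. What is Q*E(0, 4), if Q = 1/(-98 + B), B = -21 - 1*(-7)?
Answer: -1/14 ≈ -0.071429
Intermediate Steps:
B = -14 (B = -21 + 7 = -14)
E(U, J) = 2*J + 2*U (E(U, J) = (J + U)*2 = 2*J + 2*U)
Q = -1/112 (Q = 1/(-98 - 14) = 1/(-112) = -1/112 ≈ -0.0089286)
Q*E(0, 4) = -(2*4 + 2*0)/112 = -(8 + 0)/112 = -1/112*8 = -1/14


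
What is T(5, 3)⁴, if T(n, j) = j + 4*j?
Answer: 50625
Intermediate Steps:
T(n, j) = 5*j
T(5, 3)⁴ = (5*3)⁴ = 15⁴ = 50625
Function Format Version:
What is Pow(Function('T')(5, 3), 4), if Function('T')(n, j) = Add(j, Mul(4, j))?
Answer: 50625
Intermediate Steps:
Function('T')(n, j) = Mul(5, j)
Pow(Function('T')(5, 3), 4) = Pow(Mul(5, 3), 4) = Pow(15, 4) = 50625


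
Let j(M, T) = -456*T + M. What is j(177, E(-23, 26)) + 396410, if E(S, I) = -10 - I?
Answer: 413003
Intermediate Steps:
j(M, T) = M - 456*T
j(177, E(-23, 26)) + 396410 = (177 - 456*(-10 - 1*26)) + 396410 = (177 - 456*(-10 - 26)) + 396410 = (177 - 456*(-36)) + 396410 = (177 + 16416) + 396410 = 16593 + 396410 = 413003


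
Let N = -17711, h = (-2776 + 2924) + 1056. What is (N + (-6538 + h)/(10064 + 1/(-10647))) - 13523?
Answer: -3346823837336/107151407 ≈ -31235.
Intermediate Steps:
h = 1204 (h = 148 + 1056 = 1204)
(N + (-6538 + h)/(10064 + 1/(-10647))) - 13523 = (-17711 + (-6538 + 1204)/(10064 + 1/(-10647))) - 13523 = (-17711 - 5334/(10064 - 1/10647)) - 13523 = (-17711 - 5334/107151407/10647) - 13523 = (-17711 - 5334*10647/107151407) - 13523 = (-17711 - 56791098/107151407) - 13523 = -1897815360475/107151407 - 13523 = -3346823837336/107151407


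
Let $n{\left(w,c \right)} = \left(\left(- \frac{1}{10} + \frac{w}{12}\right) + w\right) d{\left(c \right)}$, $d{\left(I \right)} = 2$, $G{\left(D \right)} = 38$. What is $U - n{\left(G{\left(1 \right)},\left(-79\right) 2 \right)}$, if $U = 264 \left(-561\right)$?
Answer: $- \frac{2222792}{15} \approx -1.4819 \cdot 10^{5}$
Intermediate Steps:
$U = -148104$
$n{\left(w,c \right)} = - \frac{1}{5} + \frac{13 w}{6}$ ($n{\left(w,c \right)} = \left(\left(- \frac{1}{10} + \frac{w}{12}\right) + w\right) 2 = \left(- \frac{1}{10} + \frac{13 w}{12}\right) 2 = - \frac{1}{5} + \frac{13 w}{6}$)
$U - n{\left(G{\left(1 \right)},\left(-79\right) 2 \right)} = -148104 - \left(- \frac{1}{5} + \frac{13}{6} \cdot 38\right) = -148104 - \left(- \frac{1}{5} + \frac{247}{3}\right) = -148104 - \frac{1232}{15} = - \frac{2222792}{15}$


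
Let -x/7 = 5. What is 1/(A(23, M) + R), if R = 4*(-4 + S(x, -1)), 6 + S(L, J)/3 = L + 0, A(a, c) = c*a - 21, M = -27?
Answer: -1/1150 ≈ -0.00086956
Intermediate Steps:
x = -35 (x = -7*5 = -35)
A(a, c) = -21 + a*c (A(a, c) = a*c - 21 = -21 + a*c)
S(L, J) = -18 + 3*L (S(L, J) = -18 + 3*(L + 0) = -18 + 3*L)
R = -508 (R = 4*(-4 + (-18 + 3*(-35))) = 4*(-4 + (-18 - 105)) = 4*(-4 - 123) = 4*(-127) = -508)
1/(A(23, M) + R) = 1/((-21 + 23*(-27)) - 508) = 1/((-21 - 621) - 508) = 1/(-642 - 508) = 1/(-1150) = -1/1150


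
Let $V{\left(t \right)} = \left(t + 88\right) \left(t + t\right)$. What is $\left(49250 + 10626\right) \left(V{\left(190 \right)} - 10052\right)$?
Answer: $5723427088$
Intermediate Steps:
$V{\left(t \right)} = 2 t \left(88 + t\right)$ ($V{\left(t \right)} = \left(88 + t\right) 2 t = 2 t \left(88 + t\right)$)
$\left(49250 + 10626\right) \left(V{\left(190 \right)} - 10052\right) = \left(49250 + 10626\right) \left(2 \cdot 190 \left(88 + 190\right) - 10052\right) = 59876 \left(2 \cdot 190 \cdot 278 - 10052\right) = 59876 \left(105640 - 10052\right) = 59876 \cdot 95588 = 5723427088$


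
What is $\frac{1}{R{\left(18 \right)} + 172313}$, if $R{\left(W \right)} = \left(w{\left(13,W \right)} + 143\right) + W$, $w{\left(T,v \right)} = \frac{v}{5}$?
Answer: $\frac{5}{862388} \approx 5.7979 \cdot 10^{-6}$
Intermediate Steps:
$w{\left(T,v \right)} = \frac{v}{5}$ ($w{\left(T,v \right)} = v \frac{1}{5} = \frac{v}{5}$)
$R{\left(W \right)} = 143 + \frac{6 W}{5}$ ($R{\left(W \right)} = \left(\frac{W}{5} + 143\right) + W = \left(143 + \frac{W}{5}\right) + W = 143 + \frac{6 W}{5}$)
$\frac{1}{R{\left(18 \right)} + 172313} = \frac{1}{\left(143 + \frac{6}{5} \cdot 18\right) + 172313} = \frac{1}{\left(143 + \frac{108}{5}\right) + 172313} = \frac{1}{\frac{823}{5} + 172313} = \frac{1}{\frac{862388}{5}} = \frac{5}{862388}$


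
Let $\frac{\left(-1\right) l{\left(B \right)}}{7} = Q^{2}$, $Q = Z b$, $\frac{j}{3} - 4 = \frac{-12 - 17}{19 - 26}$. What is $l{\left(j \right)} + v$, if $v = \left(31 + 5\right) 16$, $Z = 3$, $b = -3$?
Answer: $9$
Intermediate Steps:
$j = \frac{171}{7}$ ($j = 12 + 3 \frac{-12 - 17}{19 - 26} = 12 + 3 \left(- \frac{29}{-7}\right) = 12 + 3 \left(\left(-29\right) \left(- \frac{1}{7}\right)\right) = 12 + 3 \cdot \frac{29}{7} = 12 + \frac{87}{7} = \frac{171}{7} \approx 24.429$)
$Q = -9$ ($Q = 3 \left(-3\right) = -9$)
$l{\left(B \right)} = -567$ ($l{\left(B \right)} = - 7 \left(-9\right)^{2} = \left(-7\right) 81 = -567$)
$v = 576$ ($v = 36 \cdot 16 = 576$)
$l{\left(j \right)} + v = -567 + 576 = 9$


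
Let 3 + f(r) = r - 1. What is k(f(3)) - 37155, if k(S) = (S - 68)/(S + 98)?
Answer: -3604104/97 ≈ -37156.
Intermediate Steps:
f(r) = -4 + r (f(r) = -3 + (r - 1) = -3 + (-1 + r) = -4 + r)
k(S) = (-68 + S)/(98 + S)
k(f(3)) - 37155 = (-68 + (-4 + 3))/(98 + (-4 + 3)) - 37155 = (-68 - 1)/(98 - 1) - 37155 = -69/97 - 37155 = -3604104/97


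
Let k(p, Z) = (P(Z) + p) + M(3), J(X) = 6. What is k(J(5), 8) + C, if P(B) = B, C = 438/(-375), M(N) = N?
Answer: 1979/125 ≈ 15.832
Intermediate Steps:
C = -146/125 (C = 438*(-1/375) = -146/125 ≈ -1.1680)
k(p, Z) = 3 + Z + p (k(p, Z) = (Z + p) + 3 = 3 + Z + p)
k(J(5), 8) + C = (3 + 8 + 6) - 146/125 = 17 - 146/125 = 1979/125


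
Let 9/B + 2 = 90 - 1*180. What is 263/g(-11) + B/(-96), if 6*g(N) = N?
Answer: -4645599/32384 ≈ -143.45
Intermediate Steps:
B = -9/92 (B = 9/(-2 + (90 - 1*180)) = 9/(-2 + (90 - 180)) = 9/(-2 - 90) = 9/(-92) = 9*(-1/92) = -9/92 ≈ -0.097826)
g(N) = N/6
263/g(-11) + B/(-96) = 263/(((⅙)*(-11))) - 9/92/(-96) = 263/(-11/6) - 9/92*(-1/96) = 263*(-6/11) + 3/2944 = -1578/11 + 3/2944 = -4645599/32384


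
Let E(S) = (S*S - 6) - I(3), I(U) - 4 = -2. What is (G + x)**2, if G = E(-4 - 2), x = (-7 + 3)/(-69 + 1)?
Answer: 227529/289 ≈ 787.30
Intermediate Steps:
I(U) = 2 (I(U) = 4 - 2 = 2)
x = 1/17 (x = -4/(-68) = -4*(-1/68) = 1/17 ≈ 0.058824)
E(S) = -8 + S**2 (E(S) = (S*S - 6) - 1*2 = (S**2 - 6) - 2 = (-6 + S**2) - 2 = -8 + S**2)
G = 28 (G = -8 + (-4 - 2)**2 = -8 + (-6)**2 = -8 + 36 = 28)
(G + x)**2 = (28 + 1/17)**2 = (477/17)**2 = 227529/289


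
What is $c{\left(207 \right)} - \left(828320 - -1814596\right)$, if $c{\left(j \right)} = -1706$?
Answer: $-2644622$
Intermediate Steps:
$c{\left(207 \right)} - \left(828320 - -1814596\right) = -1706 - \left(828320 - -1814596\right) = -1706 - \left(828320 + 1814596\right) = -1706 - 2642916 = -2644622$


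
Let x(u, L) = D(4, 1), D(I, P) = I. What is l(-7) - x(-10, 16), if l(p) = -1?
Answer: -5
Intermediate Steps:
x(u, L) = 4
l(-7) - x(-10, 16) = -1 - 1*4 = -1 - 4 = -5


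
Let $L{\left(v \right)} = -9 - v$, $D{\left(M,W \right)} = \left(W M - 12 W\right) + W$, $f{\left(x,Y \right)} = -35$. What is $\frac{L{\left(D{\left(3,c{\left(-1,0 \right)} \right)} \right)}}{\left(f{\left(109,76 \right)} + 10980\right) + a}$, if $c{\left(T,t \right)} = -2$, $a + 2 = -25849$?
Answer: $\frac{25}{14906} \approx 0.0016772$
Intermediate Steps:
$a = -25851$ ($a = -2 - 25849 = -25851$)
$D{\left(M,W \right)} = - 11 W + M W$ ($D{\left(M,W \right)} = \left(M W - 12 W\right) + W = \left(- 12 W + M W\right) + W = - 11 W + M W$)
$\frac{L{\left(D{\left(3,c{\left(-1,0 \right)} \right)} \right)}}{\left(f{\left(109,76 \right)} + 10980\right) + a} = \frac{-9 - - 2 \left(-11 + 3\right)}{\left(-35 + 10980\right) - 25851} = \frac{-9 - \left(-2\right) \left(-8\right)}{10945 - 25851} = \frac{-9 - 16}{-14906} = \left(-9 - 16\right) \left(- \frac{1}{14906}\right) = \left(-25\right) \left(- \frac{1}{14906}\right) = \frac{25}{14906}$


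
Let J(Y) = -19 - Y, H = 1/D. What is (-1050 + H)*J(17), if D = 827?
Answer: 31260564/827 ≈ 37800.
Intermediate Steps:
H = 1/827 ≈ 0.0012092
(-1050 + H)*J(17) = (-1050 + 1/827)*(-19 - 1*17) = -868349*(-19 - 17)/827 = -868349/827*(-36) = 31260564/827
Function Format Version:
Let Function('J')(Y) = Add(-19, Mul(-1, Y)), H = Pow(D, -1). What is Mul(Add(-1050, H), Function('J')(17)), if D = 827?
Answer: Rational(31260564, 827) ≈ 37800.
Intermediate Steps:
H = Rational(1, 827) (H = Pow(827, -1) = Rational(1, 827) ≈ 0.0012092)
Mul(Add(-1050, H), Function('J')(17)) = Mul(Add(-1050, Rational(1, 827)), Add(-19, Mul(-1, 17))) = Mul(Rational(-868349, 827), Add(-19, -17)) = Mul(Rational(-868349, 827), -36) = Rational(31260564, 827)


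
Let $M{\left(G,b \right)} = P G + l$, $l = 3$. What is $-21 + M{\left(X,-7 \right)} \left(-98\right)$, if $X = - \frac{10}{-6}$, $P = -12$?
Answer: $1645$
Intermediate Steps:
$X = \frac{5}{3}$ ($X = \left(-10\right) \left(- \frac{1}{6}\right) = \frac{5}{3} \approx 1.6667$)
$M{\left(G,b \right)} = 3 - 12 G$ ($M{\left(G,b \right)} = - 12 G + 3 = 3 - 12 G$)
$-21 + M{\left(X,-7 \right)} \left(-98\right) = -21 + \left(3 - 20\right) \left(-98\right) = -21 - -1666 = -21 + 1666 = 1645$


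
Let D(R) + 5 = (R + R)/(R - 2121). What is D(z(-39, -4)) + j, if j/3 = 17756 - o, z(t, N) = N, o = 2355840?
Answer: -14905296117/2125 ≈ -7.0143e+6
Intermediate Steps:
D(R) = -5 + 2*R/(-2121 + R) (D(R) = -5 + (R + R)/(R - 2121) = -5 + (2*R)/(-2121 + R) = -5 + 2*R/(-2121 + R))
j = -7014252 (j = 3*(17756 - 1*2355840) = 3*(17756 - 2355840) = 3*(-2338084) = -7014252)
D(z(-39, -4)) + j = 3*(3535 - 1*(-4))/(-2121 - 4) - 7014252 = 3*(3535 + 4)/(-2125) - 7014252 = 3*(-1/2125)*3539 - 7014252 = -10617/2125 - 7014252 = -14905296117/2125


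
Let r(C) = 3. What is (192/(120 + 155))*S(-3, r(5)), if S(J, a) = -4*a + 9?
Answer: -576/275 ≈ -2.0945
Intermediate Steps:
S(J, a) = 9 - 4*a
(192/(120 + 155))*S(-3, r(5)) = (192/(120 + 155))*(9 - 4*3) = (192/275)*(9 - 12) = (192*(1/275))*(-3) = (192/275)*(-3) = -576/275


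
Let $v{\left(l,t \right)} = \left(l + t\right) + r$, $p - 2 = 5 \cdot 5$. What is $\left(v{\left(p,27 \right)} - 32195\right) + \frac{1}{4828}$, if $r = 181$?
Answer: $- \frac{154302879}{4828} \approx -31960.0$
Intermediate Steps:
$p = 27$ ($p = 2 + 5 \cdot 5 = 2 + 25 = 27$)
$v{\left(l,t \right)} = 181 + l + t$ ($v{\left(l,t \right)} = \left(l + t\right) + 181 = 181 + l + t$)
$\left(v{\left(p,27 \right)} - 32195\right) + \frac{1}{4828} = \left(\left(181 + 27 + 27\right) - 32195\right) + \frac{1}{4828} = \left(235 - 32195\right) + \frac{1}{4828} = -31960 + \frac{1}{4828} = - \frac{154302879}{4828}$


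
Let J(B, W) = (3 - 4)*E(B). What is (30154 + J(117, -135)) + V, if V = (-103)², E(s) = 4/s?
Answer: 4769267/117 ≈ 40763.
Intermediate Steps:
V = 10609
J(B, W) = -4/B (J(B, W) = (3 - 4)*(4/B) = -4/B)
(30154 + J(117, -135)) + V = (30154 - 4/117) + 10609 = 3528014/117 + 10609 = 4769267/117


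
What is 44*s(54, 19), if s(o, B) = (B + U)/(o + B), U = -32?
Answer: -572/73 ≈ -7.8356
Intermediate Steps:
s(o, B) = (-32 + B)/(B + o) (s(o, B) = (B - 32)/(o + B) = (-32 + B)/(B + o))
44*s(54, 19) = 44*((-32 + 19)/(19 + 54)) = 44*(-13/73) = -572/73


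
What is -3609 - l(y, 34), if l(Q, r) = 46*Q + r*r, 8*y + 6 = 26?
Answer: -4880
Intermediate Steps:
y = 5/2 (y = -¾ + (⅛)*26 = -¾ + 13/4 = 5/2 ≈ 2.5000)
l(Q, r) = r² + 46*Q (l(Q, r) = 46*Q + r² = r² + 46*Q)
-3609 - l(y, 34) = -3609 - (34² + 46*(5/2)) = -3609 - (1156 + 115) = -3609 - 1*1271 = -3609 - 1271 = -4880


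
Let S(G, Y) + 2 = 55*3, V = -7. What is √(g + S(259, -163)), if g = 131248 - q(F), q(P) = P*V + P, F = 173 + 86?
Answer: √132965 ≈ 364.64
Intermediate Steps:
F = 259
q(P) = -6*P (q(P) = P*(-7) + P = -7*P + P = -6*P)
g = 132802 (g = 131248 - (-6)*259 = 131248 - 1*(-1554) = 131248 + 1554 = 132802)
S(G, Y) = 163 (S(G, Y) = -2 + 55*3 = -2 + 165 = 163)
√(g + S(259, -163)) = √(132802 + 163) = √132965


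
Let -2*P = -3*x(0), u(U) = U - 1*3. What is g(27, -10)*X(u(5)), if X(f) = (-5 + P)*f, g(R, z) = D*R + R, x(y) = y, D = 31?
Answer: -8640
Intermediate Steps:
g(R, z) = 32*R (g(R, z) = 31*R + R = 32*R)
u(U) = -3 + U (u(U) = U - 3 = -3 + U)
P = 0 (P = -(-3)*0/2 = -1/2*0 = 0)
X(f) = -5*f (X(f) = (-5 + 0)*f = -5*f)
g(27, -10)*X(u(5)) = (32*27)*(-5*(-3 + 5)) = 864*(-5*2) = 864*(-10) = -8640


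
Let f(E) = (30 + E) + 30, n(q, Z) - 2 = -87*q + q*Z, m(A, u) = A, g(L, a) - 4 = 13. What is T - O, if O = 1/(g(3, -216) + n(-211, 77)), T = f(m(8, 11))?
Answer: 144771/2129 ≈ 68.000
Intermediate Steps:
g(L, a) = 17 (g(L, a) = 4 + 13 = 17)
n(q, Z) = 2 - 87*q + Z*q (n(q, Z) = 2 + (-87*q + q*Z) = 2 + (-87*q + Z*q) = 2 - 87*q + Z*q)
f(E) = 60 + E
T = 68 (T = 60 + 8 = 68)
O = 1/2129 (O = 1/(17 + (2 - 87*(-211) + 77*(-211))) = 1/(17 + (2 + 18357 - 16247)) = 1/(17 + 2112) = 1/2129 ≈ 0.00046970)
T - O = 68 - 1*1/2129 = 68 - 1/2129 = 144771/2129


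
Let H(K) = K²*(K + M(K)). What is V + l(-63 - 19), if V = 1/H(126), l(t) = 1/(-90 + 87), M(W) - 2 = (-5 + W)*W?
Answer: -81359207/244077624 ≈ -0.33333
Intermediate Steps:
M(W) = 2 + W*(-5 + W) (M(W) = 2 + (-5 + W)*W = 2 + W*(-5 + W))
l(t) = -⅓ (l(t) = 1/(-3) = -⅓)
H(K) = K²*(2 + K² - 4*K) (H(K) = K²*(K + (2 + K² - 5*K)) = K²*(2 + K² - 4*K))
V = 1/244077624 (V = 1/(126²*(2 + 126² - 4*126)) = 1/(15876*(2 + 15876 - 504)) = 1/(15876*15374) = 1/244077624 ≈ 4.0971e-9)
V + l(-63 - 19) = 1/244077624 - ⅓ = -81359207/244077624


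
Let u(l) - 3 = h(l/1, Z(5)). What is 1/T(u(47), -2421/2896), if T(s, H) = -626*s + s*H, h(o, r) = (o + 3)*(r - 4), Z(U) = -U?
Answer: 2896/811446699 ≈ 3.5689e-6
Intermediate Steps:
h(o, r) = (-4 + r)*(3 + o) (h(o, r) = (3 + o)*(-4 + r) = (-4 + r)*(3 + o))
u(l) = -24 - 9*l (u(l) = 3 + (-12 - 4*l/1 + 3*(-1*5) + (l/1)*(-1*5)) = 3 + (-12 - 4*l + 3*(-5) + (l*1)*(-5)) = 3 + (-12 - 4*l - 15 + l*(-5)) = 3 + (-12 - 4*l - 15 - 5*l) = 3 + (-27 - 9*l) = -24 - 9*l)
T(s, H) = -626*s + H*s
1/T(u(47), -2421/2896) = 1/((-24 - 9*47)*(-626 - 2421/2896)) = 1/((-24 - 423)*(-626 - 2421*1/2896)) = 1/(-447*(-626 - 2421/2896)) = 1/(-447*(-1815317/2896)) = 1/(811446699/2896) = 2896/811446699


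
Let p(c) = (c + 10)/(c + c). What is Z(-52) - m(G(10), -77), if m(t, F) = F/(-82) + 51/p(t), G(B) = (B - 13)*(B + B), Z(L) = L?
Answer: -71889/410 ≈ -175.34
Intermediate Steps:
p(c) = (10 + c)/(2*c) (p(c) = (10 + c)/((2*c)) = (10 + c)*(1/(2*c)) = (10 + c)/(2*c))
G(B) = 2*B*(-13 + B) (G(B) = (-13 + B)*(2*B) = 2*B*(-13 + B))
m(t, F) = -F/82 + 102*t/(10 + t) (m(t, F) = F/(-82) + 51/(((10 + t)/(2*t))) = F*(-1/82) + 51*(2*t/(10 + t)) = -F/82 + 102*t/(10 + t))
Z(-52) - m(G(10), -77) = -52 - (8364*(2*10*(-13 + 10)) - 1*(-77)*(10 + 2*10*(-13 + 10)))/(82*(10 + 2*10*(-13 + 10))) = -52 - (8364*(2*10*(-3)) - 1*(-77)*(10 + 2*10*(-3)))/(82*(10 + 2*10*(-3))) = -52 - (8364*(-60) - 1*(-77)*(10 - 60))/(82*(10 - 60)) = -52 - (-501840 - 1*(-77)*(-50))/(82*(-50)) = -52 - (-1)*(-501840 - 3850)/(82*50) = -52 - (-1)*(-505690)/(82*50) = -52 - 1*50569/410 = -52 - 50569/410 = -71889/410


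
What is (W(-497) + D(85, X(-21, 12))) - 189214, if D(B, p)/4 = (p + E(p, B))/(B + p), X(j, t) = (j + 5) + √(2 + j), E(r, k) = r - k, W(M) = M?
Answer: 17*(-11159*√19 + 770031*I)/(√19 - 69*I) ≈ -1.8972e+5 + 0.93015*I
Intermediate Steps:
X(j, t) = 5 + j + √(2 + j) (X(j, t) = (5 + j) + √(2 + j) = 5 + j + √(2 + j))
D(B, p) = 4*(-B + 2*p)/(B + p) (D(B, p) = 4*((p + (p - B))/(B + p)) = 4*((-B + 2*p)/(B + p)) = 4*(-B + 2*p)/(B + p))
(W(-497) + D(85, X(-21, 12))) - 189214 = (-497 + 4*(-1*85 + 2*(5 - 21 + √(2 - 21)))/(85 + (5 - 21 + √(2 - 21)))) - 189214 = (-497 + 4*(-85 + 2*(5 - 21 + √(-19)))/(85 + (5 - 21 + √(-19)))) - 189214 = (-497 + 4*(-85 + 2*(5 - 21 + I*√19))/(85 + (5 - 21 + I*√19))) - 189214 = (-497 + 4*(-85 + 2*(-16 + I*√19))/(85 + (-16 + I*√19))) - 189214 = (-497 + 4*(-85 + (-32 + 2*I*√19))/(69 + I*√19)) - 189214 = (-497 + 4*(-117 + 2*I*√19)/(69 + I*√19)) - 189214 = -189711 + 4*(-117 + 2*I*√19)/(69 + I*√19)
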